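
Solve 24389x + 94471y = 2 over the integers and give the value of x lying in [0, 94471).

gcd(24389, 94471) = 1 (Euclid: 94471 = 3·24389 + 21304; 24389 = 1·21304 + 3085; 21304 = 6·3085 + 2794; 3085 = 1·2794 + 291; 2794 = 9·291 + 175; 291 = 1·175 + 116; 175 = 1·116 + 59; 116 = 1·59 + 57; 59 = 1·57 + 2; 57 = 28·2 + 1; 2 = 2·1 + 0), and 1 | 2.
Extended Euclid: 24389·(46424) + 94471·(-11985) = 1. Scale by 2: x₀ = 92848.
General solution x = x₀ + 94471t; reducing mod 94471 gives x = 92848 (and y = -23970).

92848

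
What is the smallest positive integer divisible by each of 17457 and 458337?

17457 = 3 · 11 · 23²; 458337 = 3 · 11 · 17 · 19 · 43
max exponents: 3 · 11 · 17 · 19 · 23² · 43 = 242460273

242460273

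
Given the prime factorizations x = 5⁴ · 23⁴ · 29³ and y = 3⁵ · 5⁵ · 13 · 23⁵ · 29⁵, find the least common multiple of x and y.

1303253251625406290625

max exponent per prime: 3⁵ · 5⁵ · 13 · 23⁵ · 29⁵ = 1303253251625406290625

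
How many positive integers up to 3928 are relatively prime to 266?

1595

266 = 2·7·19. Inclusion–exclusion on these primes:
3928 − ⌊3928/2⌋ − ⌊3928/7⌋ − ⌊3928/19⌋ + ⌊3928/14⌋ + ⌊3928/38⌋ + ⌊3928/133⌋ − ⌊3928/266⌋ = 1595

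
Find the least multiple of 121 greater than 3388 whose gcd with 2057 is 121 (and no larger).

3509

2057 = 121·17. Any k with gcd(k, 2057) = 121 is a multiple of 121, say 121s, with s coprime to 17.
Need s > 3388/121, so s ≥ 29. First s ≥ 29 with gcd(s, 17) = 1 is s = 29. Thus k = 121·29 = 3509.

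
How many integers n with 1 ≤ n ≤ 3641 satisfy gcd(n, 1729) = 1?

1729 = 7·13·19. Inclusion–exclusion on these primes:
3641 − ⌊3641/7⌋ − ⌊3641/13⌋ − ⌊3641/19⌋ + ⌊3641/91⌋ + ⌊3641/133⌋ + ⌊3641/247⌋ − ⌊3641/1729⌋ = 2729

2729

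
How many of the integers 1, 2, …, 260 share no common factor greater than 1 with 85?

85 = 5·17. Inclusion–exclusion on these primes:
260 − ⌊260/5⌋ − ⌊260/17⌋ + ⌊260/85⌋ = 196

196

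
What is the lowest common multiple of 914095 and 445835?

6269777605

gcd first: 914095 = 2·445835 + 22425; 445835 = 19·22425 + 19760; 22425 = 1·19760 + 2665; 19760 = 7·2665 + 1105; 2665 = 2·1105 + 455; 1105 = 2·455 + 195; 455 = 2·195 + 65; 195 = 3·65 + 0 → gcd = 65
lcm = 914095·445835/gcd = 407535544325/65 = 6269777605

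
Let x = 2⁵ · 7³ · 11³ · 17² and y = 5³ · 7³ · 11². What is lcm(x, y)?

527752148000

max exponent per prime: 2⁵ · 5³ · 7³ · 11³ · 17² = 527752148000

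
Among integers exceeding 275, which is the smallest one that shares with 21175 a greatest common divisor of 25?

Multiples of 25 above 275: 25·12, 25·13, … . Need the cofactor coprime to 21175/25 = 847.
Checking s = 12, 13, … the first with gcd(s, 847) = 1 is s = 12, giving 300.

300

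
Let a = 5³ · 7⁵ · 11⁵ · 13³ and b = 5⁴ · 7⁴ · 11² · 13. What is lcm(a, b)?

3716752995580625

max exponent per prime: 5⁴ · 7⁵ · 11⁵ · 13³ = 3716752995580625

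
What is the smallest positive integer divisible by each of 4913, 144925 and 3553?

4913 = 17³; 144925 = 5² · 11 · 17 · 31; 3553 = 11 · 17 · 19
lcm takes max exponent of each prime: 5² · 11 · 17³ · 19 · 31 = 795783175

795783175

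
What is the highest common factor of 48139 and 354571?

7

48139 = 7 · 13 · 23²
354571 = 7 · 37³
Common: 7 = 7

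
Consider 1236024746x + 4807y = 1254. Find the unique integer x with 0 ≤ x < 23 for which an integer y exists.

13

gcd(1236024746, 4807) = 209 (Euclid: 1236024746 = 257130·4807 + 836; 4807 = 5·836 + 627; 836 = 1·627 + 209; 627 = 3·209 + 0), and 209 | 1254.
Extended Euclid: 1236024746·(6) + 4807·(-1542781) = 209. Scale by 6: x₀ = 36.
General solution x = x₀ + 23t; reducing mod 23 gives x = 13 (and y = -3342692).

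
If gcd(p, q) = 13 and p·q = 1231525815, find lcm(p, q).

94732755

gcd·lcm = product, so lcm = 1231525815/13 = 94732755.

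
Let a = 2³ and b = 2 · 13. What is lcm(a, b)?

104

max exponent per prime: 2³ · 13 = 104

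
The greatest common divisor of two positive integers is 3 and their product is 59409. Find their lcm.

19803

Since gcd(p,q)·lcm(p,q) = pq, lcm = 59409/3 = 19803.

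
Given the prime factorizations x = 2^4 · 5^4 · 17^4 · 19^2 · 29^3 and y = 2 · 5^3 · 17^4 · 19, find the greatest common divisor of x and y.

396724750

min exponent per shared prime: 2 · 5^3 · 17^4 · 19 = 396724750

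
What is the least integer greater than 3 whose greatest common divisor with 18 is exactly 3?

18 = 3·6. Any x with gcd(x, 18) = 3 is a multiple of 3, say 3s, with s coprime to 6.
Need s > 3/3, so s ≥ 2. First s ≥ 2 with gcd(s, 6) = 1 is s = 5. Thus x = 3·5 = 15.

15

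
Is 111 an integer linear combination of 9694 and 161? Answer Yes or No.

Yes

By Bézout, 9694m + 161n = 111 has integer solutions iff gcd(9694, 161) | 111.
Euclid: 9694 = 60·161 + 34; 161 = 4·34 + 25; 34 = 1·25 + 9; 25 = 2·9 + 7; 9 = 1·7 + 2; 7 = 3·2 + 1; 2 = 2·1 + 0. gcd = 1; 111 mod 1 = 0. Yes.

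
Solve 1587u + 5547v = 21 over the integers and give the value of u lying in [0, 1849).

1489

Euclid: 5547 = 3·1587 + 786; 1587 = 2·786 + 15; 786 = 52·15 + 6; 15 = 2·6 + 3; 6 = 2·3 + 0 → gcd = 3; 21 = 3·7.
Back-substitution yields 1587·(741) + 5547·(-212) = 3, so one solution is u = 741·7 = 5187, v = -212·7 = -1484.
Solutions in u differ by 5547/3 = 1849; the one in [0, 1849) is 5187 mod 1849 = 1489.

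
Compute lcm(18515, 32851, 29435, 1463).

18515 = 5 · 7 · 23²; 32851 = 7 · 13 · 19²; 29435 = 5 · 7 · 29²; 1463 = 7 · 11 · 19
lcm takes max exponent of each prime: 5 · 7 · 11 · 13 · 19² · 23² · 29² = 803827669645

803827669645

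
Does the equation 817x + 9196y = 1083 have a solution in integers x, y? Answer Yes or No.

By Bézout, 817x + 9196y = 1083 has integer solutions iff gcd(817, 9196) | 1083.
Euclid: 9196 = 11·817 + 209; 817 = 3·209 + 190; 209 = 1·190 + 19; 190 = 10·19 + 0. gcd = 19; 1083 mod 19 = 0. Yes.

Yes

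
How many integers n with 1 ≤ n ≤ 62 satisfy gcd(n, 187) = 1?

54

Prime factors of 187: 11, 17. Count integers ≤ 62 divisible by none of them.
By inclusion–exclusion: 62 − ⌊62/11⌋ − ⌊62/17⌋ + ⌊62/187⌋ = 54.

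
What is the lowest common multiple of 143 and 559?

143 = 11 · 13; 559 = 13 · 43
max exponents: 11 · 13 · 43 = 6149

6149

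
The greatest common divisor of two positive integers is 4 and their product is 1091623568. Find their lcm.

gcd·lcm = product, so lcm = 1091623568/4 = 272905892.

272905892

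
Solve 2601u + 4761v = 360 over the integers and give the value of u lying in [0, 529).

88

gcd(2601, 4761) = 9 (Euclid: 4761 = 1·2601 + 2160; 2601 = 1·2160 + 441; 2160 = 4·441 + 396; 441 = 1·396 + 45; 396 = 8·45 + 36; 45 = 1·36 + 9; 36 = 4·9 + 0), and 9 | 360.
Extended Euclid: 2601·(108) + 4761·(-59) = 9. Scale by 40: u₀ = 4320.
General solution u = u₀ + 529t; reducing mod 529 gives u = 88 (and v = -48).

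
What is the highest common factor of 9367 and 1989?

17

9367 = 17 · 19 · 29
1989 = 3² · 13 · 17
Common: 17 = 17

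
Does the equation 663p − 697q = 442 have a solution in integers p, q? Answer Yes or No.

Yes

By Bézout, 663p − 697q = 442 has integer solutions iff gcd(663, 697) | 442.
Euclid: 697 = 1·663 + 34; 663 = 19·34 + 17; 34 = 2·17 + 0. gcd = 17; 442 mod 17 = 0. Yes.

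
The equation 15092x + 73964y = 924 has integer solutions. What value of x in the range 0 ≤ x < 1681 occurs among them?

1338

gcd(15092, 73964) = 44 (Euclid: 73964 = 4·15092 + 13596; 15092 = 1·13596 + 1496; 13596 = 9·1496 + 132; 1496 = 11·132 + 44; 132 = 3·44 + 0), and 44 | 924.
Extended Euclid: 15092·(544) + 73964·(-111) = 44. Scale by 21: x₀ = 11424.
General solution x = x₀ + 1681t; reducing mod 1681 gives x = 1338 (and y = -273).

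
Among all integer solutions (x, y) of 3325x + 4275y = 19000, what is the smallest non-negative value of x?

Euclid: 4275 = 1·3325 + 950; 3325 = 3·950 + 475; 950 = 2·475 + 0 → gcd = 475; 19000 = 475·40.
Back-substitution yields 3325·(4) + 4275·(-3) = 475, so one solution is x = 4·40 = 160, y = -3·40 = -120.
Solutions in x differ by 4275/475 = 9; the one in [0, 9) is 160 mod 9 = 7.

7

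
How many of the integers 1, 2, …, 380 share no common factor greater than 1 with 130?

140

130 = 2·5·13. Inclusion–exclusion on these primes:
380 − ⌊380/2⌋ − ⌊380/5⌋ − ⌊380/13⌋ + ⌊380/10⌋ + ⌊380/26⌋ + ⌊380/65⌋ − ⌊380/130⌋ = 140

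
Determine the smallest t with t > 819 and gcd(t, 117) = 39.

858

Multiples of 39 above 819: 39·22, 39·23, … . Need the cofactor coprime to 117/39 = 3.
Checking s = 22, 23, … the first with gcd(s, 3) = 1 is s = 22, giving 858.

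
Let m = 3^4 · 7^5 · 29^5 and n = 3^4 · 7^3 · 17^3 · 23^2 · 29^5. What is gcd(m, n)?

min exponent per shared prime: 3^4 · 7^3 · 29^5 = 569861252667

569861252667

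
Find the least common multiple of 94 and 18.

846

94 = 2 · 47; 18 = 2 · 3²
max exponents: 2 · 3² · 47 = 846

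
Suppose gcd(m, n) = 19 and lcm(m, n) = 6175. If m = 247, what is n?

Using mn = gcd(m,n)·lcm(m,n) = 19·6175 = 117325, we get n = 117325/247 = 475.

475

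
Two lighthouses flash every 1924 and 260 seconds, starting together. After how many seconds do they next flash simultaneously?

9620

1924 = 2² · 13 · 37; 260 = 2² · 5 · 13
max exponents: 2² · 5 · 13 · 37 = 9620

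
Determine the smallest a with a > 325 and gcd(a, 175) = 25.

Multiples of 25 above 325: 25·14, 25·15, … . Need the cofactor coprime to 175/25 = 7.
Checking s = 14, 15, … the first with gcd(s, 7) = 1 is s = 15, giving 375.

375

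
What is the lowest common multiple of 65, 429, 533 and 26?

65 = 5 · 13; 429 = 3 · 11 · 13; 533 = 13 · 41; 26 = 2 · 13
lcm takes max exponent of each prime: 2 · 3 · 5 · 11 · 13 · 41 = 175890

175890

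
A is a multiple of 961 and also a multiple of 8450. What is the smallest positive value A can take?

gcd first: 8450 = 8·961 + 762; 961 = 1·762 + 199; 762 = 3·199 + 165; 199 = 1·165 + 34; 165 = 4·34 + 29; 34 = 1·29 + 5; 29 = 5·5 + 4; 5 = 1·4 + 1; 4 = 4·1 + 0 → gcd = 1
lcm = 961·8450/gcd = 8120450/1 = 8120450

8120450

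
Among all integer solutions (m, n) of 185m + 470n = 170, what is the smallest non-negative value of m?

6

gcd(185, 470) = 5 (Euclid: 470 = 2·185 + 100; 185 = 1·100 + 85; 100 = 1·85 + 15; 85 = 5·15 + 10; 15 = 1·10 + 5; 10 = 2·5 + 0), and 5 | 170.
Extended Euclid: 185·(-33) + 470·(13) = 5. Scale by 34: m₀ = -1122.
General solution m = m₀ + 94t; reducing mod 94 gives m = 6 (and n = -2).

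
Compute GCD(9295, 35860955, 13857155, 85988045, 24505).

845

gcd(9295, 35860955): 35860955 = 3858·9295 + 845; 9295 = 11·845 + 0 → 845
gcd(845, 13857155): 13857155 = 16399·845 + 0 → 845
gcd(845, 85988045): 85988045 = 101761·845 + 0 → 845
gcd(845, 24505): 24505 = 29·845 + 0 → 845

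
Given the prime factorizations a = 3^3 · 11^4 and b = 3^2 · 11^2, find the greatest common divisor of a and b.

1089

min exponent per shared prime: 3^2 · 11^2 = 1089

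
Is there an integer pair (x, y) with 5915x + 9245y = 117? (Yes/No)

gcd(5915, 9245): 9245 = 1·5915 + 3330; 5915 = 1·3330 + 2585; 3330 = 1·2585 + 745; 2585 = 3·745 + 350; 745 = 2·350 + 45; 350 = 7·45 + 35; 45 = 1·35 + 10; 35 = 3·10 + 5; 10 = 2·5 + 0 → 5
5 does not divide 117, so a solution does not exist.

No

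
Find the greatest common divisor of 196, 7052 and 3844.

gcd(196, 7052): 7052 = 35·196 + 192; 196 = 1·192 + 4; 192 = 48·4 + 0 → 4
gcd(4, 3844): 3844 = 961·4 + 0 → 4

4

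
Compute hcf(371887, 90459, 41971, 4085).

19

371887 = 19 · 23² · 37; 90459 = 3² · 19 · 23²; 41971 = 19 · 47²; 4085 = 5 · 19 · 43
gcd takes min exponent of each prime: 19 = 19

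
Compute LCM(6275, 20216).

6275 = 5² · 251; 20216 = 2³ · 7 · 19²
max exponents: 2³ · 5² · 7 · 19² · 251 = 126855400

126855400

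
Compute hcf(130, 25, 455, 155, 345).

5

gcd(130, 25): 130 = 5·25 + 5; 25 = 5·5 + 0 → 5
gcd(5, 455): 455 = 91·5 + 0 → 5
gcd(5, 155): 155 = 31·5 + 0 → 5
gcd(5, 345): 345 = 69·5 + 0 → 5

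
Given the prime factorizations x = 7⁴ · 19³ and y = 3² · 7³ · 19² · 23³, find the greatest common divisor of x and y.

min exponent per shared prime: 7³ · 19² = 123823

123823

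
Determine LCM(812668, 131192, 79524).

812668 = 2² · 17² · 19 · 37; 131192 = 2³ · 23² · 31; 79524 = 2² · 3² · 47²
lcm takes max exponent of each prime: 2³ · 3² · 17² · 19 · 23² · 31 · 37 · 47² = 529905888957384

529905888957384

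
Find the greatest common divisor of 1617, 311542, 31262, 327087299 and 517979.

539

gcd(1617, 311542): 311542 = 192·1617 + 1078; 1617 = 1·1078 + 539; 1078 = 2·539 + 0 → 539
gcd(539, 31262): 31262 = 58·539 + 0 → 539
gcd(539, 327087299): 327087299 = 606841·539 + 0 → 539
gcd(539, 517979): 517979 = 961·539 + 0 → 539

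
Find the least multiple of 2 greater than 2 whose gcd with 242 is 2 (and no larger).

Multiples of 2 above 2: 2·2, 2·3, … . Need the cofactor coprime to 242/2 = 121.
Checking s = 2, 3, … the first with gcd(s, 121) = 1 is s = 2, giving 4.

4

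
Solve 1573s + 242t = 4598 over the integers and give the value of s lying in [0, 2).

Reduce mod 242: 1573s ≡ 4598 (mod 242). With g = gcd(1573, 242) = 121 dividing 4598, divide through: 13s ≡ 38 (mod 2).
Since gcd(13, 2) = 1, s ≡ 38·(13)⁻¹ ≡ 0 (mod 2). Smallest non-negative: 0.

0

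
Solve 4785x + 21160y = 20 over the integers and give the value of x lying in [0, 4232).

1676

gcd(4785, 21160) = 5 (Euclid: 21160 = 4·4785 + 2020; 4785 = 2·2020 + 745; 2020 = 2·745 + 530; 745 = 1·530 + 215; 530 = 2·215 + 100; 215 = 2·100 + 15; 100 = 6·15 + 10; 15 = 1·10 + 5; 10 = 2·5 + 0), and 5 | 20.
Extended Euclid: 4785·(1477) + 21160·(-334) = 5. Scale by 4: x₀ = 5908.
General solution x = x₀ + 4232t; reducing mod 4232 gives x = 1676 (and y = -379).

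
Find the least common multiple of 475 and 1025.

19475

gcd first: 1025 = 2·475 + 75; 475 = 6·75 + 25; 75 = 3·25 + 0 → gcd = 25
lcm = 475·1025/gcd = 486875/25 = 19475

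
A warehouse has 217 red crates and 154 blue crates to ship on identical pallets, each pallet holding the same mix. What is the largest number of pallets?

7

Euclid: 217 = 1·154 + 63; 154 = 2·63 + 28; 63 = 2·28 + 7; 28 = 4·7 + 0. Last nonzero remainder: 7.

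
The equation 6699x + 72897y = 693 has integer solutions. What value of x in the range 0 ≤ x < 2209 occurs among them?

838

Reduce mod 72897: 6699x ≡ 693 (mod 72897). With g = gcd(6699, 72897) = 33 dividing 693, divide through: 203x ≡ 21 (mod 2209).
Since gcd(203, 2209) = 1, x ≡ 21·(203)⁻¹ ≡ 838 (mod 2209). Smallest non-negative: 838.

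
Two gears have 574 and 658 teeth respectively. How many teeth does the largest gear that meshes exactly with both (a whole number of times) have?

Euclid: 658 = 1·574 + 84; 574 = 6·84 + 70; 84 = 1·70 + 14; 70 = 5·14 + 0. Last nonzero remainder: 14.

14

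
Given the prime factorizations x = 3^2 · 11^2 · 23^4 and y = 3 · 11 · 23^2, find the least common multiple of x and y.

max exponent per prime: 3^2 · 11^2 · 23^4 = 304746849

304746849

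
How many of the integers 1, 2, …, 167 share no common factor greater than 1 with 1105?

116

Prime factors of 1105: 5, 13, 17. Count integers ≤ 167 divisible by none of them.
By inclusion–exclusion: 167 − ⌊167/5⌋ − ⌊167/13⌋ − ⌊167/17⌋ + ⌊167/65⌋ + ⌊167/85⌋ + ⌊167/221⌋ − ⌊167/1105⌋ = 116.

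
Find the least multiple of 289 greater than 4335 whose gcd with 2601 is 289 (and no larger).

4624

2601 = 289·9. Any t with gcd(t, 2601) = 289 is a multiple of 289, say 289s, with s coprime to 9.
Need s > 4335/289, so s ≥ 16. First s ≥ 16 with gcd(s, 9) = 1 is s = 16. Thus t = 289·16 = 4624.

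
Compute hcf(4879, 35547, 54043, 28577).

gcd(4879, 35547): 35547 = 7·4879 + 1394; 4879 = 3·1394 + 697; 1394 = 2·697 + 0 → 697
gcd(697, 54043): 54043 = 77·697 + 374; 697 = 1·374 + 323; 374 = 1·323 + 51; 323 = 6·51 + 17; 51 = 3·17 + 0 → 17
gcd(17, 28577): 28577 = 1681·17 + 0 → 17

17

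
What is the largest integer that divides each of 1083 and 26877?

3

1083 = 3 · 19²
26877 = 3 · 17² · 31
Common: 3 = 3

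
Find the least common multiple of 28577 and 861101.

28577 = 17 · 41²; 861101 = 17 · 37³
max exponents: 17 · 37³ · 41² = 1447510781

1447510781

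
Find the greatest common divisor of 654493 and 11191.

361

Euclid: 654493 = 58·11191 + 5415; 11191 = 2·5415 + 361; 5415 = 15·361 + 0. Last nonzero remainder: 361.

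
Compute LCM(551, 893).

25897

551 = 19 · 29; 893 = 19 · 47
max exponents: 19 · 29 · 47 = 25897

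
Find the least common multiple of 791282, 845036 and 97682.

lcm(791282, 845036) = 791282·845036/gcd = 668661776152/578 = 1156854284
lcm(1156854284, 97682) = 1156854284·97682/gcd = 113003840169688/578 = 195508373996

195508373996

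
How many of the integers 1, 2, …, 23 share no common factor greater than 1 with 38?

Prime factors of 38: 2, 19. Count integers ≤ 23 divisible by none of them.
By inclusion–exclusion: 23 − ⌊23/2⌋ − ⌊23/19⌋ + ⌊23/38⌋ = 11.

11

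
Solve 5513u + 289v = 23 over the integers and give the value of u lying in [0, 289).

93

Euclid: 5513 = 19·289 + 22; 289 = 13·22 + 3; 22 = 7·3 + 1; 3 = 3·1 + 0 → gcd = 1; 23 = 1·23.
Back-substitution yields 5513·(92) + 289·(-1755) = 1, so one solution is u = 92·23 = 2116, v = -1755·23 = -40365.
Solutions in u differ by 289/1 = 289; the one in [0, 289) is 2116 mod 289 = 93.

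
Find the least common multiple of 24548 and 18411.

gcd first: 24548 = 1·18411 + 6137; 18411 = 3·6137 + 0 → gcd = 6137
lcm = 24548·18411/gcd = 451953228/6137 = 73644

73644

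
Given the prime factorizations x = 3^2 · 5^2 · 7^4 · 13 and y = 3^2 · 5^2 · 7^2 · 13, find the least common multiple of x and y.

max exponent per prime: 3^2 · 5^2 · 7^4 · 13 = 7022925

7022925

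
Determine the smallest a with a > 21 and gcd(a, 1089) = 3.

Multiples of 3 above 21: 3·8, 3·9, … . Need the cofactor coprime to 1089/3 = 363.
Checking s = 8, 9, … the first with gcd(s, 363) = 1 is s = 8, giving 24.

24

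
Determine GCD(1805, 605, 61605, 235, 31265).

5

gcd(1805, 605): 1805 = 2·605 + 595; 605 = 1·595 + 10; 595 = 59·10 + 5; 10 = 2·5 + 0 → 5
gcd(5, 61605): 61605 = 12321·5 + 0 → 5
gcd(5, 235): 235 = 47·5 + 0 → 5
gcd(5, 31265): 31265 = 6253·5 + 0 → 5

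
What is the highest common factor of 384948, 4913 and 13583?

289

384948 = 2² · 3² · 17² · 37; 4913 = 17³; 13583 = 17² · 47
gcd takes min exponent of each prime: 17² = 289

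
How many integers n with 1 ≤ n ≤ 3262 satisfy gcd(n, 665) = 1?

2120

665 = 5·7·19. Inclusion–exclusion on these primes:
3262 − ⌊3262/5⌋ − ⌊3262/7⌋ − ⌊3262/19⌋ + ⌊3262/35⌋ + ⌊3262/95⌋ + ⌊3262/133⌋ − ⌊3262/665⌋ = 2120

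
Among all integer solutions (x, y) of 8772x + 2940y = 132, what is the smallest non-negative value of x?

181

gcd(8772, 2940) = 12 (Euclid: 8772 = 2·2940 + 2892; 2940 = 1·2892 + 48; 2892 = 60·48 + 12; 48 = 4·12 + 0), and 12 | 132.
Extended Euclid: 8772·(61) + 2940·(-182) = 12. Scale by 11: x₀ = 671.
General solution x = x₀ + 245t; reducing mod 245 gives x = 181 (and y = -540).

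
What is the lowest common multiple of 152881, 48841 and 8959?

152881 = 17² · 23²; 48841 = 13² · 17²; 8959 = 17² · 31
lcm takes max exponent of each prime: 13² · 17² · 23² · 31 = 800943559

800943559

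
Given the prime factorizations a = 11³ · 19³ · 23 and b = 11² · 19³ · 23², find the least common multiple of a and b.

max exponent per prime: 11³ · 19³ · 23² = 4829415041

4829415041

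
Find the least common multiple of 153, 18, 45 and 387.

lcm(153, 18) = 153·18/gcd = 2754/9 = 306
lcm(306, 45) = 306·45/gcd = 13770/9 = 1530
lcm(1530, 387) = 1530·387/gcd = 592110/9 = 65790

65790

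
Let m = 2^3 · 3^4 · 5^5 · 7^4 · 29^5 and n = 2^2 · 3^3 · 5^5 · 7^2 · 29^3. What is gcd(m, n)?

min exponent per shared prime: 2^2 · 3^3 · 5^5 · 7^2 · 29^3 = 403333087500

403333087500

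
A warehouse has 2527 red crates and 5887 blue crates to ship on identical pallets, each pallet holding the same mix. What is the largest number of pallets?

7

Euclid: 5887 = 2·2527 + 833; 2527 = 3·833 + 28; 833 = 29·28 + 21; 28 = 1·21 + 7; 21 = 3·7 + 0. Last nonzero remainder: 7.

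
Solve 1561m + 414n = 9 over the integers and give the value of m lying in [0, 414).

Reduce mod 414: 1561m ≡ 9 (mod 414). With g = gcd(1561, 414) = 1 dividing 9, divide through: 1561m ≡ 9 (mod 414).
Since gcd(1561, 414) = 1, m ≡ 9·(1561)⁻¹ ≡ 135 (mod 414). Smallest non-negative: 135.

135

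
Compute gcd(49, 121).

Euclid: 121 = 2·49 + 23; 49 = 2·23 + 3; 23 = 7·3 + 2; 3 = 1·2 + 1; 2 = 2·1 + 0. Last nonzero remainder: 1.

1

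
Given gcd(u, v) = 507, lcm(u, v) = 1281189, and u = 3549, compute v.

183027

u·v = gcd·lcm = 507·1281189 = 649562823, so v = 649562823/3549 = 183027.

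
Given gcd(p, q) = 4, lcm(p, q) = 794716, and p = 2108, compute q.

1508

p·q = gcd·lcm = 4·794716 = 3178864, so q = 3178864/2108 = 1508.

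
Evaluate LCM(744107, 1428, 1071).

744107 = 7 · 13² · 17 · 37; 1428 = 2² · 3 · 7 · 17; 1071 = 3² · 7 · 17
lcm takes max exponent of each prime: 2² · 3² · 7 · 13² · 17 · 37 = 26787852

26787852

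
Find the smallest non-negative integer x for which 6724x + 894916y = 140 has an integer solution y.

222265

Euclid: 894916 = 133·6724 + 624; 6724 = 10·624 + 484; 624 = 1·484 + 140; 484 = 3·140 + 64; 140 = 2·64 + 12; 64 = 5·12 + 4; 12 = 3·4 + 0 → gcd = 4; 140 = 4·35.
Back-substitution yields 6724·(70273) + 894916·(-528) = 4, so one solution is x = 70273·35 = 2459555, y = -528·35 = -18480.
Solutions in x differ by 894916/4 = 223729; the one in [0, 223729) is 2459555 mod 223729 = 222265.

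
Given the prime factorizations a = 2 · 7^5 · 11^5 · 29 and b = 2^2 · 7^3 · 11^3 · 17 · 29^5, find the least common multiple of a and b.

max exponent per prime: 2^2 · 7^5 · 11^5 · 17 · 29^5 = 3775309214544514724

3775309214544514724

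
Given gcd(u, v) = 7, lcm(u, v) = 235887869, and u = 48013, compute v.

34391

u·v = gcd·lcm = 7·235887869 = 1651215083, so v = 1651215083/48013 = 34391.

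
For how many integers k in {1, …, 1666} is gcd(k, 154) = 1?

154 = 2·7·11. Inclusion–exclusion on these primes:
1666 − ⌊1666/2⌋ − ⌊1666/7⌋ − ⌊1666/11⌋ + ⌊1666/14⌋ + ⌊1666/22⌋ + ⌊1666/77⌋ − ⌊1666/154⌋ = 649

649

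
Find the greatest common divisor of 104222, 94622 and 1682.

2

gcd(104222, 94622): 104222 = 1·94622 + 9600; 94622 = 9·9600 + 8222; 9600 = 1·8222 + 1378; 8222 = 5·1378 + 1332; 1378 = 1·1332 + 46; 1332 = 28·46 + 44; 46 = 1·44 + 2; 44 = 22·2 + 0 → 2
gcd(2, 1682): 1682 = 841·2 + 0 → 2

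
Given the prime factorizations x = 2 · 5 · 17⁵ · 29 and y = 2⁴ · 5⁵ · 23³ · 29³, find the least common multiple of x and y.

21066486675114550000

max exponent per prime: 2⁴ · 5⁵ · 17⁵ · 23³ · 29³ = 21066486675114550000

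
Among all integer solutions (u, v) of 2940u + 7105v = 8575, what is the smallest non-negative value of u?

Euclid: 7105 = 2·2940 + 1225; 2940 = 2·1225 + 490; 1225 = 2·490 + 245; 490 = 2·245 + 0 → gcd = 245; 8575 = 245·35.
Back-substitution yields 2940·(-12) + 7105·(5) = 245, so one solution is u = -12·35 = -420, v = 5·35 = 175.
Solutions in u differ by 7105/245 = 29; the one in [0, 29) is -420 mod 29 = 15.

15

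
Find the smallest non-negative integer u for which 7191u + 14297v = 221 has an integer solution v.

gcd(7191, 14297) = 17 (Euclid: 14297 = 1·7191 + 7106; 7191 = 1·7106 + 85; 7106 = 83·85 + 51; 85 = 1·51 + 34; 51 = 1·34 + 17; 34 = 2·17 + 0), and 17 | 221.
Extended Euclid: 7191·(-336) + 14297·(169) = 17. Scale by 13: u₀ = -4368.
General solution u = u₀ + 841t; reducing mod 841 gives u = 678 (and v = -341).

678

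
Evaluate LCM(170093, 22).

170093 = 7 · 11 · 47²; 22 = 2 · 11
max exponents: 2 · 7 · 11 · 47² = 340186

340186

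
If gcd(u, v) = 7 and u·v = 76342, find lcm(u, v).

gcd·lcm = product, so lcm = 76342/7 = 10906.

10906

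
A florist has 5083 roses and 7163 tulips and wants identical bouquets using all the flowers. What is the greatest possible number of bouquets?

13

Euclid: 7163 = 1·5083 + 2080; 5083 = 2·2080 + 923; 2080 = 2·923 + 234; 923 = 3·234 + 221; 234 = 1·221 + 13; 221 = 17·13 + 0. Last nonzero remainder: 13.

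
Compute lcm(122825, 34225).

168147425

122825 = 5² · 17³; 34225 = 5² · 37²
max exponents: 5² · 17³ · 37² = 168147425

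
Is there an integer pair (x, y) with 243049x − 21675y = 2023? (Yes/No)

By Bézout, 243049x − 21675y = 2023 has integer solutions iff gcd(243049, 21675) | 2023.
Euclid: 243049 = 11·21675 + 4624; 21675 = 4·4624 + 3179; 4624 = 1·3179 + 1445; 3179 = 2·1445 + 289; 1445 = 5·289 + 0. gcd = 289; 2023 mod 289 = 0. Yes.

Yes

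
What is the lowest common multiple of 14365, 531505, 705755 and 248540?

12903863507860

14365 = 5 · 13² · 17; 531505 = 5 · 13² · 17 · 37; 705755 = 5 · 17 · 19² · 23; 248540 = 2² · 5 · 17² · 43
lcm takes max exponent of each prime: 2² · 5 · 13² · 17² · 19² · 23 · 37 · 43 = 12903863507860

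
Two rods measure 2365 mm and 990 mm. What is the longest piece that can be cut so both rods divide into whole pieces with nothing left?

55

2365 = 5 · 11 · 43
990 = 2 · 3² · 5 · 11
Common: 5 · 11 = 55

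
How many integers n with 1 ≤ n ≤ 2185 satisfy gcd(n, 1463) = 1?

1463 = 7·11·19. Inclusion–exclusion on these primes:
2185 − ⌊2185/7⌋ − ⌊2185/11⌋ − ⌊2185/19⌋ + ⌊2185/77⌋ + ⌊2185/133⌋ + ⌊2185/209⌋ − ⌊2185/1463⌋ = 1613

1613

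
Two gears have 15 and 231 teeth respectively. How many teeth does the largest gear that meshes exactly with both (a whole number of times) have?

3

15 = 3 · 5
231 = 3 · 7 · 11
Common: 3 = 3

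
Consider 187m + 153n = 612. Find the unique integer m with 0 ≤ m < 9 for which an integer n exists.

0

Euclid: 187 = 1·153 + 34; 153 = 4·34 + 17; 34 = 2·17 + 0 → gcd = 17; 612 = 17·36.
Back-substitution yields 187·(-4) + 153·(5) = 17, so one solution is m = -4·36 = -144, n = 5·36 = 180.
Solutions in m differ by 153/17 = 9; the one in [0, 9) is -144 mod 9 = 0.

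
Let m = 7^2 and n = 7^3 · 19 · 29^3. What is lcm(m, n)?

max exponent per prime: 7^3 · 19 · 29^3 = 158943113

158943113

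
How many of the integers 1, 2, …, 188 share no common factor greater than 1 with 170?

Prime factors of 170: 2, 5, 17. Count integers ≤ 188 divisible by none of them.
By inclusion–exclusion: 188 − ⌊188/2⌋ − ⌊188/5⌋ − ⌊188/17⌋ + ⌊188/10⌋ + ⌊188/34⌋ + ⌊188/85⌋ − ⌊188/170⌋ = 70.

70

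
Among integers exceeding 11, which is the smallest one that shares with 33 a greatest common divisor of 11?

Multiples of 11 above 11: 11·2, 11·3, … . Need the cofactor coprime to 33/11 = 3.
Checking s = 2, 3, … the first with gcd(s, 3) = 1 is s = 2, giving 22.

22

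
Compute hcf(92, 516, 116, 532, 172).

4

gcd(92, 516): 516 = 5·92 + 56; 92 = 1·56 + 36; 56 = 1·36 + 20; 36 = 1·20 + 16; 20 = 1·16 + 4; 16 = 4·4 + 0 → 4
gcd(4, 116): 116 = 29·4 + 0 → 4
gcd(4, 532): 532 = 133·4 + 0 → 4
gcd(4, 172): 172 = 43·4 + 0 → 4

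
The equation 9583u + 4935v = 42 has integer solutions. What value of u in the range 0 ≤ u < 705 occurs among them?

189

gcd(9583, 4935) = 7 (Euclid: 9583 = 1·4935 + 4648; 4935 = 1·4648 + 287; 4648 = 16·287 + 56; 287 = 5·56 + 7; 56 = 8·7 + 0), and 7 | 42.
Extended Euclid: 9583·(-86) + 4935·(167) = 7. Scale by 6: u₀ = -516.
General solution u = u₀ + 705t; reducing mod 705 gives u = 189 (and v = -367).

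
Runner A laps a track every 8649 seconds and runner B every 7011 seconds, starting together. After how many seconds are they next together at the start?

6737571

8649 = 3² · 31²; 7011 = 3² · 19 · 41
max exponents: 3² · 19 · 31² · 41 = 6737571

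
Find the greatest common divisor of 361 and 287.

361 = 19²
287 = 7 · 41
Common: 1 = 1

1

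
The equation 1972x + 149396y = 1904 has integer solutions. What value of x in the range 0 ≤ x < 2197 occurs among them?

304

Euclid: 149396 = 75·1972 + 1496; 1972 = 1·1496 + 476; 1496 = 3·476 + 68; 476 = 7·68 + 0 → gcd = 68; 1904 = 68·28.
Back-substitution yields 1972·(-303) + 149396·(4) = 68, so one solution is x = -303·28 = -8484, y = 4·28 = 112.
Solutions in x differ by 149396/68 = 2197; the one in [0, 2197) is -8484 mod 2197 = 304.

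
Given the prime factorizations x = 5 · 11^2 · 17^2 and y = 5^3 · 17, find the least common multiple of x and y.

4371125

max exponent per prime: 5^3 · 11^2 · 17^2 = 4371125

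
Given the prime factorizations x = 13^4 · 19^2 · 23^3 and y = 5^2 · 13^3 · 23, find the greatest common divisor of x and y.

50531

min exponent per shared prime: 13^3 · 23 = 50531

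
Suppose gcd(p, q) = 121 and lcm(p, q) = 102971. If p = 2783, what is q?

Using pq = gcd(p,q)·lcm(p,q) = 121·102971 = 12459491, we get q = 12459491/2783 = 4477.

4477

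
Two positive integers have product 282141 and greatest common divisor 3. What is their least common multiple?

94047

Since gcd(p,q)·lcm(p,q) = pq, lcm = 282141/3 = 94047.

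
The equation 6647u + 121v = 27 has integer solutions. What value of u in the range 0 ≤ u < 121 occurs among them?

Euclid: 6647 = 54·121 + 113; 121 = 1·113 + 8; 113 = 14·8 + 1; 8 = 8·1 + 0 → gcd = 1; 27 = 1·27.
Back-substitution yields 6647·(15) + 121·(-824) = 1, so one solution is u = 15·27 = 405, v = -824·27 = -22248.
Solutions in u differ by 121/1 = 121; the one in [0, 121) is 405 mod 121 = 42.

42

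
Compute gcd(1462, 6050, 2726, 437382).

2

gcd(1462, 6050): 6050 = 4·1462 + 202; 1462 = 7·202 + 48; 202 = 4·48 + 10; 48 = 4·10 + 8; 10 = 1·8 + 2; 8 = 4·2 + 0 → 2
gcd(2, 2726): 2726 = 1363·2 + 0 → 2
gcd(2, 437382): 437382 = 218691·2 + 0 → 2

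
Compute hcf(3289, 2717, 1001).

gcd(3289, 2717): 3289 = 1·2717 + 572; 2717 = 4·572 + 429; 572 = 1·429 + 143; 429 = 3·143 + 0 → 143
gcd(143, 1001): 1001 = 7·143 + 0 → 143

143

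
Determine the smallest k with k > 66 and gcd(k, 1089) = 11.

77

Multiples of 11 above 66: 11·7, 11·8, … . Need the cofactor coprime to 1089/11 = 99.
Checking s = 7, 8, … the first with gcd(s, 99) = 1 is s = 7, giving 77.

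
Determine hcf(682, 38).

682 = 2 · 11 · 31
38 = 2 · 19
Common: 2 = 2

2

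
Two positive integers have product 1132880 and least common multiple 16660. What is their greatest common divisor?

68

From gcd × lcm = ab: gcd = 1132880 / 16660 = 68.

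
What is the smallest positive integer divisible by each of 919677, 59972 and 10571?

919677 = 3 · 11 · 29 · 31²; 59972 = 2² · 11 · 29 · 47; 10571 = 11 · 31²
lcm takes max exponent of each prime: 2² · 3 · 11 · 29 · 31² · 47 = 172899276

172899276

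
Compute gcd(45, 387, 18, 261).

45 = 3² · 5; 387 = 3² · 43; 18 = 2 · 3²; 261 = 3² · 29
gcd takes min exponent of each prime: 3² = 9

9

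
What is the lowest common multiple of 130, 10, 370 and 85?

130 = 2 · 5 · 13; 10 = 2 · 5; 370 = 2 · 5 · 37; 85 = 5 · 17
lcm takes max exponent of each prime: 2 · 5 · 13 · 17 · 37 = 81770

81770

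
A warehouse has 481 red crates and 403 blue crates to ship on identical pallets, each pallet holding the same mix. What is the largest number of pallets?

Euclid: 481 = 1·403 + 78; 403 = 5·78 + 13; 78 = 6·13 + 0. Last nonzero remainder: 13.

13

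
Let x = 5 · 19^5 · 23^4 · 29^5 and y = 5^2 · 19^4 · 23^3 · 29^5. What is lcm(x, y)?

355311567843034189775

max exponent per prime: 5^2 · 19^5 · 23^4 · 29^5 = 355311567843034189775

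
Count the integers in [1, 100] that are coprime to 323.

323 = 17·19. Inclusion–exclusion on these primes:
100 − ⌊100/17⌋ − ⌊100/19⌋ + ⌊100/323⌋ = 90

90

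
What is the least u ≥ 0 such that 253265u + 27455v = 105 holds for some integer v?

gcd(253265, 27455) = 5 (Euclid: 253265 = 9·27455 + 6170; 27455 = 4·6170 + 2775; 6170 = 2·2775 + 620; 2775 = 4·620 + 295; 620 = 2·295 + 30; 295 = 9·30 + 25; 30 = 1·25 + 5; 25 = 5·5 + 0), and 5 | 105.
Extended Euclid: 253265·(930) + 27455·(-8579) = 5. Scale by 21: u₀ = 19530.
General solution u = u₀ + 5491t; reducing mod 5491 gives u = 3057 (and v = -28200).

3057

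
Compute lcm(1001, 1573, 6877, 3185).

203868665

lcm(1001, 1573) = 1001·1573/gcd = 1574573/143 = 11011
lcm(11011, 6877) = 11011·6877/gcd = 75722647/13 = 5824819
lcm(5824819, 3185) = 5824819·3185/gcd = 18552048515/91 = 203868665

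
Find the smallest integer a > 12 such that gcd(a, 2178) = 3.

gcd(a, 2178) = 3 forces 3 | a; write a = 3s. Then gcd(3s, 3·726) = 3·gcd(s, 726), so need gcd(s, 726) = 1.
3s > 12 gives s ≥ 5. The least s ≥ 5 coprime to 726 is 5, so a = 3·5 = 15.

15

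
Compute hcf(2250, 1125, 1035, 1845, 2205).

45

gcd(2250, 1125): 2250 = 2·1125 + 0 → 1125
gcd(1125, 1035): 1125 = 1·1035 + 90; 1035 = 11·90 + 45; 90 = 2·45 + 0 → 45
gcd(45, 1845): 1845 = 41·45 + 0 → 45
gcd(45, 2205): 2205 = 49·45 + 0 → 45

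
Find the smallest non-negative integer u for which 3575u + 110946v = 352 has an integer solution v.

Euclid: 110946 = 31·3575 + 121; 3575 = 29·121 + 66; 121 = 1·66 + 55; 66 = 1·55 + 11; 55 = 5·11 + 0 → gcd = 11; 352 = 11·32.
Back-substitution yields 3575·(1831) + 110946·(-59) = 11, so one solution is u = 1831·32 = 58592, v = -59·32 = -1888.
Solutions in u differ by 110946/11 = 10086; the one in [0, 10086) is 58592 mod 10086 = 8162.

8162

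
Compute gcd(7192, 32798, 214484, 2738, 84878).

2

7192 = 2³ · 29 · 31; 32798 = 2 · 23² · 31; 214484 = 2² · 29 · 43²; 2738 = 2 · 37²; 84878 = 2 · 31 · 37²
gcd takes min exponent of each prime: 2 = 2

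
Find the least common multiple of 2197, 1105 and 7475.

lcm(2197, 1105) = 2197·1105/gcd = 2427685/13 = 186745
lcm(186745, 7475) = 186745·7475/gcd = 1395918875/65 = 21475675

21475675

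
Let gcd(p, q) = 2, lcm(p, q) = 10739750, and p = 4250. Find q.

5054

p·q = gcd·lcm = 2·10739750 = 21479500, so q = 21479500/4250 = 5054.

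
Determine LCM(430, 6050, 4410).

114726150

430 = 2 · 5 · 43; 6050 = 2 · 5² · 11²; 4410 = 2 · 3² · 5 · 7²
lcm takes max exponent of each prime: 2 · 3² · 5² · 7² · 11² · 43 = 114726150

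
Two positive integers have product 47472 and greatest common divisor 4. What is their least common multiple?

Since gcd(m,n)·lcm(m,n) = mn, lcm = 47472/4 = 11868.

11868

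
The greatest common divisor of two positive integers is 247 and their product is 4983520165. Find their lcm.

gcd·lcm = product, so lcm = 4983520165/247 = 20176195.

20176195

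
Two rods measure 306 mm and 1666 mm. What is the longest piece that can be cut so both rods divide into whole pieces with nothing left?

34

Euclid: 1666 = 5·306 + 136; 306 = 2·136 + 34; 136 = 4·34 + 0. Last nonzero remainder: 34.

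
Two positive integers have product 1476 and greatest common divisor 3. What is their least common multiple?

492

For any two positive integers, gcd × lcm equals their product. Hence lcm = 1476 / 3 = 492.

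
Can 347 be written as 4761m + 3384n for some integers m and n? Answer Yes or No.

By Bézout, 4761m + 3384n = 347 has integer solutions iff gcd(4761, 3384) | 347.
Euclid: 4761 = 1·3384 + 1377; 3384 = 2·1377 + 630; 1377 = 2·630 + 117; 630 = 5·117 + 45; 117 = 2·45 + 27; 45 = 1·27 + 18; 27 = 1·18 + 9; 18 = 2·9 + 0. gcd = 9; 347 mod 9 = 5. No.

No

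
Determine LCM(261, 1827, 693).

lcm(261, 1827) = 261·1827/gcd = 476847/261 = 1827
lcm(1827, 693) = 1827·693/gcd = 1266111/63 = 20097

20097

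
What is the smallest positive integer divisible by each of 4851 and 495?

gcd first: 4851 = 9·495 + 396; 495 = 1·396 + 99; 396 = 4·99 + 0 → gcd = 99
lcm = 4851·495/gcd = 2401245/99 = 24255

24255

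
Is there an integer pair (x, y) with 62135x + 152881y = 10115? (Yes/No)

Yes

gcd(62135, 152881): 152881 = 2·62135 + 28611; 62135 = 2·28611 + 4913; 28611 = 5·4913 + 4046; 4913 = 1·4046 + 867; 4046 = 4·867 + 578; 867 = 1·578 + 289; 578 = 2·289 + 0 → 289
289 divides 10115, so a solution exists.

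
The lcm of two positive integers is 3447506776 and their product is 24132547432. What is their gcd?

7

From gcd × lcm = uv: gcd = 24132547432 / 3447506776 = 7.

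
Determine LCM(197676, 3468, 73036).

189966636

lcm(197676, 3468) = 197676·3468/gcd = 685540368/3468 = 197676
lcm(197676, 73036) = 197676·73036/gcd = 14437464336/76 = 189966636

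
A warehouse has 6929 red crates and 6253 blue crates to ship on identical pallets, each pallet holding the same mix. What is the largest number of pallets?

169

Euclid: 6929 = 1·6253 + 676; 6253 = 9·676 + 169; 676 = 4·169 + 0. Last nonzero remainder: 169.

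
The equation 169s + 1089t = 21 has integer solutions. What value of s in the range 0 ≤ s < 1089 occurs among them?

129

gcd(169, 1089) = 1 (Euclid: 1089 = 6·169 + 75; 169 = 2·75 + 19; 75 = 3·19 + 18; 19 = 1·18 + 1; 18 = 18·1 + 0), and 1 | 21.
Extended Euclid: 169·(58) + 1089·(-9) = 1. Scale by 21: s₀ = 1218.
General solution s = s₀ + 1089k; reducing mod 1089 gives s = 129 (and t = -20).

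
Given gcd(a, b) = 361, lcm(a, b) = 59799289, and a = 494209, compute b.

a·b = gcd·lcm = 361·59799289 = 21587543329, so b = 21587543329/494209 = 43681.

43681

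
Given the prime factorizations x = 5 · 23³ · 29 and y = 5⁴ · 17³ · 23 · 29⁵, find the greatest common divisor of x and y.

min exponent per shared prime: 5 · 23 · 29 = 3335

3335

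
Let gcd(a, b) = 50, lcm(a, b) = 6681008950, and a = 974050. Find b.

342950

Using ab = gcd(a,b)·lcm(a,b) = 50·6681008950 = 334050447500, we get b = 334050447500/974050 = 342950.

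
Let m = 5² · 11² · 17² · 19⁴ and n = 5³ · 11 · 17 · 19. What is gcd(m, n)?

88825

min exponent per shared prime: 5² · 11 · 17 · 19 = 88825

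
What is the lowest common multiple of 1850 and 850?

31450

gcd first: 1850 = 2·850 + 150; 850 = 5·150 + 100; 150 = 1·100 + 50; 100 = 2·50 + 0 → gcd = 50
lcm = 1850·850/gcd = 1572500/50 = 31450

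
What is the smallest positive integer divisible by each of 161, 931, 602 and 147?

161 = 7 · 23; 931 = 7² · 19; 602 = 2 · 7 · 43; 147 = 3 · 7²
lcm takes max exponent of each prime: 2 · 3 · 7² · 19 · 23 · 43 = 5524554

5524554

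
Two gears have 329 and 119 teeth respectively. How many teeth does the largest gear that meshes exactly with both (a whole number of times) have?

7

Euclid: 329 = 2·119 + 91; 119 = 1·91 + 28; 91 = 3·28 + 7; 28 = 4·7 + 0. Last nonzero remainder: 7.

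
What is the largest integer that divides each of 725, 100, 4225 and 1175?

725 = 5² · 29; 100 = 2² · 5²; 4225 = 5² · 13²; 1175 = 5² · 47
gcd takes min exponent of each prime: 5² = 25

25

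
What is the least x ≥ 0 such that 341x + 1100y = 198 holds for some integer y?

78

Reduce mod 1100: 341x ≡ 198 (mod 1100). With g = gcd(341, 1100) = 11 dividing 198, divide through: 31x ≡ 18 (mod 100).
Since gcd(31, 100) = 1, x ≡ 18·(31)⁻¹ ≡ 78 (mod 100). Smallest non-negative: 78.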